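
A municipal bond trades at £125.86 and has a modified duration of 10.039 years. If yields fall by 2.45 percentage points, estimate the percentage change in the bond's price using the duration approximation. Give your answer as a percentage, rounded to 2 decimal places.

Duration approximation: ΔP/P ≈ -D_mod · Δy = -10.039 × (-0.0245) = +0.2459555.
As a percentage: +24.59555%.

+24.60%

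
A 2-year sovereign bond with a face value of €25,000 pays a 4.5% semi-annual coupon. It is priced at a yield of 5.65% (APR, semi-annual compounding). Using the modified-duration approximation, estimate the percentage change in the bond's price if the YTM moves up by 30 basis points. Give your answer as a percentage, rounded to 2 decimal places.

Periodic yield y = 0.02825. Modified duration first:
  t   CF        PV=CF/(1+0.02825)^t    t·PV
  1       562.50       547.0460       547.0460
  2       562.50       532.0165     1,064.0330
  3       562.50       517.3999     1,552.1998
  4    25,562.50    22,866.9611    91,467.8443
  Σ                 24,463.4235    94,631.1231
P = 24,463.4235; D_Mac = 3.86827 half-year periods = 1.93413 yrs; D_mod = 1.93413/(1+0.02825) = 1.88100 yrs.
ΔP/P ≈ -D_mod · Δy = -1.88100 × (+0.003) = -0.005643 = -0.5643%.

-0.56%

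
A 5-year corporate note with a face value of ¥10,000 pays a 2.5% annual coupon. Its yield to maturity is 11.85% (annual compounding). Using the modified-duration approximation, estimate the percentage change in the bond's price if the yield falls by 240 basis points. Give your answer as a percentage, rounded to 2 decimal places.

+10.08%

Periodic yield y = 0.1185. Modified duration first:
  t   CF        PV=CF/(1+0.1185)^t    t·PV
  1       250.00       223.5136       223.5136
  2       250.00       199.8334       399.6668
  3       250.00       178.6619       535.9858
  4       250.00       159.7335       638.9341
  5    10,250.00     5,855.2295    29,276.1476
  Σ                  6,616.9720    31,074.2478
P = 6,616.9720; D_Mac = 4.69614 yrs; D_mod = 4.69614/(1+0.1185) = 4.19861 yrs.
ΔP/P ≈ -D_mod · Δy = -4.19861 × (-0.024) = +0.100767 = +10.0767%.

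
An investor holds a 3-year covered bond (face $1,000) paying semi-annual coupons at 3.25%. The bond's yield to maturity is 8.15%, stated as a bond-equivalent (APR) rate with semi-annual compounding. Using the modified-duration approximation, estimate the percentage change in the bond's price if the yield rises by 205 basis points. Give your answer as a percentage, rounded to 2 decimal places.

Periodic yield y = 0.04075. Modified duration first:
  t   CF        PV=CF/(1+0.04075)^t    t·PV
  1        16.25        15.6137        15.6137
  2        16.25        15.0024        30.0048
  3        16.25        14.4150        43.2449
  4        16.25        13.8506        55.4023
  5        16.25        13.3083        66.5413
  6     1,016.25       799.6907     4,798.1442
  Σ                    871.8806     5,008.9512
P = 871.8806; D_Mac = 5.74500 half-year periods = 2.87250 yrs; D_mod = 2.87250/(1+0.04075) = 2.76003 yrs.
ΔP/P ≈ -D_mod · Δy = -2.76003 × (+0.0205) = -0.056581 = -5.6581%.

-5.66%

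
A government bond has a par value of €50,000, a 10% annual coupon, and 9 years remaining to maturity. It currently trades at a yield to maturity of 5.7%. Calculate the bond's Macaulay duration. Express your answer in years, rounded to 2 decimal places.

6.68 years

Periodic yield y = 0.057. Discount each cash flow and weight by its year:
  t   CF        PV=CF/(1+0.057)^t    t·PV
  1     5,000.00     4,730.3690     4,730.3690
  2     5,000.00     4,475.2781     8,950.5562
  3     5,000.00     4,233.9433    12,701.8300
  4     5,000.00     4,005.6228    16,022.4914
  5     5,000.00     3,789.6148    18,948.0740
  6     5,000.00     3,585.2553    21,511.5315
  7     5,000.00     3,391.9160    23,743.4123
  8     5,000.00     3,209.0029    25,672.0230
  9    55,000.00    33,395.4887   300,559.3987
  Σ                 64,816.4910   432,839.6860
Price P = Σ PV = 64,816.4910.
Macaulay duration = Σ(t·PV) / P = 432,839.6860 / 64,816.4910 = 6.67793 years.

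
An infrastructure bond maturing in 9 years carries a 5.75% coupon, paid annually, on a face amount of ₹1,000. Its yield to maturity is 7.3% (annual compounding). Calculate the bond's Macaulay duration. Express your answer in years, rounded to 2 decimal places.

7.16 years

Periodic yield y = 0.073. Discount each cash flow and weight by its year:
  t   CF        PV=CF/(1+0.073)^t    t·PV
  1        57.50        53.5881        53.5881
  2        57.50        49.9423        99.8846
  3        57.50        46.5445       139.6336
  4        57.50        43.3779       173.5118
  5        57.50        40.4268       202.1339
  6        57.50        37.6764       226.0585
  7        57.50        35.1131       245.7920
  8        57.50        32.7243       261.7942
  9     1,057.50       560.8967     5,048.0702
  Σ                    900.2901     6,450.4669
Price P = Σ PV = 900.2901.
Macaulay duration = Σ(t·PV) / P = 6,450.4669 / 900.2901 = 7.16488 years.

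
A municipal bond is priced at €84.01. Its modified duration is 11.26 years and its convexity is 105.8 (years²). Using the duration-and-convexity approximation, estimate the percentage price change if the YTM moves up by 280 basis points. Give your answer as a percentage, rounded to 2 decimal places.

Duration effect: -D_mod·Δy = -11.26 × (+0.028) = -0.315280
Convexity effect: ½·C·(Δy)² = 0.5 × 105.8 × (0.028)² = +0.0414736
ΔP/P ≈ -0.315280 + 0.0414736 = -0.2738064
= -27.38064%.

-27.38%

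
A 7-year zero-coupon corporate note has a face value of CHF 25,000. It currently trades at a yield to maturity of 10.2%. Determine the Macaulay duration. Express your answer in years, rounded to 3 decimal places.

A zero-coupon bond has a single cash flow at maturity, so its Macaulay duration equals its maturity: 7 years.

7.000 years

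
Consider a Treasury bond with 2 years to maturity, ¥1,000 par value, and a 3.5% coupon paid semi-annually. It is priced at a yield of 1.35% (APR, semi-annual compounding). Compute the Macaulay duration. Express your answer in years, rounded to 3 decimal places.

Periodic yield y = 0.00675. Discount each cash flow and weight by its period:
  t   CF        PV=CF/(1+0.00675)^t    t·PV
  1        17.50        17.3827        17.3827
  2        17.50        17.2661        34.5322
  3        17.50        17.1504        51.4511
  4     1,017.50       990.4849     3,961.9397
  Σ                  1,042.2841     4,065.3056
Price P = Σ PV = 1,042.2841.
Macaulay duration = Σ(t·PV) / P = 4,065.3056 / 1,042.2841 = 3.90038 half-year periods.
In years: 3.90038 / 2 = 1.95019 years.

1.950 years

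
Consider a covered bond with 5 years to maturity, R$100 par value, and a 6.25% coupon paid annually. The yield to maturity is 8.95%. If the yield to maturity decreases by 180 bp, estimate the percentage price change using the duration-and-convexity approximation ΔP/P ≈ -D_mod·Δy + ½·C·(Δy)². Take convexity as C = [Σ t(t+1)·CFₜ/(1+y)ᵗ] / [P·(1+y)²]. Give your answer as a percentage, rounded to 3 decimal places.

+7.631%

With y = 0.0895:
  t   CF        PV=CF/(1+0.0895)^t    t·PV        t(t+1)·PV
  1         6.25         5.7366         5.7366          11.4732
  2         6.25         5.2653        10.5307          31.5920
  3         6.25         4.8328        14.4984          57.9935
  4         6.25         4.4358        17.7432          88.7158
  5       106.25        69.2138       346.0691       2,076.4143
  Σ                     89.4843       394.5778       2,266.1888
P = 89.4843; D_Mac = 4.40946 yrs; D_mod = 4.04724 yrs; C = 21.33510.
Duration effect: -4.04724 × (-0.018) = +0.072850
Convexity effect: 0.5 × 21.33510 × (-0.018)² = +0.0034563
ΔP/P ≈ +0.072850 + 0.0034563 = +0.076307 = +7.6307%.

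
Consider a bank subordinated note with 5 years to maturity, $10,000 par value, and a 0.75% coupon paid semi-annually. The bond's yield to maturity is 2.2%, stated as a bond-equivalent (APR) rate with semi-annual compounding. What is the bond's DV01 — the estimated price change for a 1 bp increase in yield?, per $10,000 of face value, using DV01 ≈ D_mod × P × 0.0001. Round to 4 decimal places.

Periodic yield y = 0.011.
  t   CF        PV=CF/(1+0.011)^t    t·PV
  1        37.50        37.0920        37.0920
  2        37.50        36.6884        73.3768
  3        37.50        36.2892       108.8677
  4        37.50        35.8944       143.5776
  5        37.50        35.5039       177.5193
  6        37.50        35.1176       210.7054
  7        37.50        34.7355       243.1483
  8        37.50        34.3575       274.8603
  9        37.50        33.9837       305.8534
  10   10,037.50     8,997.3373    89,973.3731
  Σ                  9,316.9995    91,548.3738
P = 9,316.9995; D_Mac = 9.82595 half-year periods = 4.91298 yrs; D_mod = 4.85952 yrs.
DV01 ≈ 4.85952 × 9,316.9995 × 0.0001 = 4.527615.

$4.5276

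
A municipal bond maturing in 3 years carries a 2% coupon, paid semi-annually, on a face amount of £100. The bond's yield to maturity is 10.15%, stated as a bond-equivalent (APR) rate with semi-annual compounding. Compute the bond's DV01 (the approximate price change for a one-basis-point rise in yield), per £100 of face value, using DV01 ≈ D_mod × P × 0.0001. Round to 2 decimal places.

£0.02

Periodic yield y = 0.05075.
  t   CF        PV=CF/(1+0.05075)^t    t·PV
  1         1.00         0.9517         0.9517
  2         1.00         0.9057         1.8115
  3         1.00         0.8620         2.5860
  4         1.00         0.8204         3.2814
  5         1.00         0.7807         3.9037
  6       101.00        75.0456       450.2733
  Σ                     79.3661       462.8076
P = 79.3661; D_Mac = 5.83130 half-year periods = 2.91565 yrs; D_mod = 2.77483 yrs.
DV01 ≈ 2.77483 × 79.3661 × 0.0001 = 0.022023.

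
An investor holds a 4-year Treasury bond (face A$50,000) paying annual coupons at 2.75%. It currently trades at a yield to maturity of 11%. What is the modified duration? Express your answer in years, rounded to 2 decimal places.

Periodic yield y = 0.11. First find Macaulay duration:
  t   CF        PV=CF/(1+0.11)^t    t·PV
  1     1,375.00     1,238.7387     1,238.7387
  2     1,375.00     1,115.9808     2,231.9617
  3     1,375.00     1,005.3881     3,016.1644
  4    51,375.00    33,842.3038   135,369.2152
  Σ                 37,202.4115   141,856.0801
P = 37,202.4115; Macaulay duration = 141,856.0801 / 37,202.4115 = 3.81309 years.
Modified duration = D_Mac / (1 + y) = 3.81309 / 1.11 = 3.43521 years.

3.44 years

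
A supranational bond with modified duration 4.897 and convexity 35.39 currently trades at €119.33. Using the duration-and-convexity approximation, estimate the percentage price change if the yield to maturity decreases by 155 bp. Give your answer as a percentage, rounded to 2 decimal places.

+8.02%

Duration effect: -D_mod·Δy = -4.897 × (-0.0155) = +0.0759035
Convexity effect: ½·C·(Δy)² = 0.5 × 35.39 × (-0.0155)² = +0.00425122375
ΔP/P ≈ +0.0759035 + 0.00425122375 = +0.08015472375
= +8.015472375%.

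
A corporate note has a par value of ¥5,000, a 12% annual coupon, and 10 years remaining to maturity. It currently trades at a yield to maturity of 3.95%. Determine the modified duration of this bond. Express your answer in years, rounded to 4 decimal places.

Periodic yield y = 0.0395. First find Macaulay duration:
  t   CF        PV=CF/(1+0.0395)^t    t·PV
  1       600.00       577.2006       577.2006
  2       600.00       555.2675     1,110.5350
  3       600.00       534.1679     1,602.5036
  4       600.00       513.8700     2,055.4801
  5       600.00       494.3434     2,471.7172
  6       600.00       475.5589     2,853.3532
  7       600.00       457.4881     3,202.4166
  8       600.00       440.1040     3,520.8319
  9       600.00       423.3805     3,810.4241
  10    5,600.00     3,801.3958    38,013.9580
  Σ                  8,272.7766    59,218.4204
P = 8,272.7766; Macaulay duration = 59,218.4204 / 8,272.7766 = 7.15823 years.
Modified duration = D_Mac / (1 + y) = 7.15823 / 1.0395 = 6.88622 years.

6.8862 years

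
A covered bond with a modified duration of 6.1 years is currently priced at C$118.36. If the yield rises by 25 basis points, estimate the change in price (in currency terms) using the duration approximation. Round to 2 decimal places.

-C$1.80

Duration approximation: ΔP/P ≈ -D_mod · Δy = -6.1 × (+0.0025) = -0.015250.
ΔP ≈ 118.36 × (-0.015250) = -1.80499.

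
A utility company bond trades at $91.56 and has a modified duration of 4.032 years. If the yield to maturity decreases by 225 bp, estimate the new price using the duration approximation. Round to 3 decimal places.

Duration approximation: ΔP/P ≈ -D_mod · Δy = -4.032 × (-0.0225) = +0.090720.
New price ≈ 91.56 × (1 + 0.090720) = 99.8663232.

$99.866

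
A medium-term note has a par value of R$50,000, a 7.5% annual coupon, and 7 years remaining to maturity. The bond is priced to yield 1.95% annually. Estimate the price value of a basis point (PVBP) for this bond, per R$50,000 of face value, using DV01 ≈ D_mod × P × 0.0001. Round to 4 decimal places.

Periodic yield y = 0.0195.
  t   CF        PV=CF/(1+0.0195)^t    t·PV
  1     3,750.00     3,678.2737     3,678.2737
  2     3,750.00     3,607.9192     7,215.8385
  3     3,750.00     3,538.9105    10,616.7315
  4     3,750.00     3,471.2217    13,884.8866
  5     3,750.00     3,404.8275    17,024.1376
  6     3,750.00     3,339.7033    20,038.2199
  7    53,750.00    46,953.4878   328,674.4144
  Σ                 67,994.3437   401,132.5021
P = 67,994.3437; D_Mac = 5.89950 yrs; D_mod = 5.78666 yrs.
DV01 ≈ 5.78666 × 67,994.3437 × 0.0001 = 39.346003.

R$39.3460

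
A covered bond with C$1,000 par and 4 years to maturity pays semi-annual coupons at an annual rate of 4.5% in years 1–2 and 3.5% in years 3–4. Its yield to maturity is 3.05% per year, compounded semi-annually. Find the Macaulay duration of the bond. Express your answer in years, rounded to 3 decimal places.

3.723 years

Periodic yield y = 0.01525. Discount each cash flow and weight by its period:
  t   CF        PV=CF/(1+0.01525)^t    t·PV
  1        22.50        22.1620        22.1620
  2        22.50        21.8291        43.6583
  3        22.50        21.5012        64.5037
  4        22.50        21.1783        84.7131
  5        17.50        16.2246        81.1228
  6        17.50        15.9809        95.8851
  7        17.50        15.7408       110.1857
  8     1,017.50       901.4682     7,211.7460
  Σ                  1,036.0852     7,713.9767
Price P = Σ PV = 1,036.0852.
Macaulay duration = Σ(t·PV) / P = 7,713.9767 / 1,036.0852 = 7.44531 half-year periods.
In years: 7.44531 / 2 = 3.72266 years.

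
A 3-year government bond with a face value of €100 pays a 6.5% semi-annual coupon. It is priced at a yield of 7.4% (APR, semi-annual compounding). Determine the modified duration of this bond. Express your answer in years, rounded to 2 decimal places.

2.67 years

Periodic yield y = 0.037. First find Macaulay duration:
  t   CF        PV=CF/(1+0.037)^t    t·PV
  1         3.25         3.1340         3.1340
  2         3.25         3.0222         6.0444
  3         3.25         2.9144         8.7432
  4         3.25         2.8104        11.2416
  5         3.25         2.7101        13.5506
  6       103.25        83.0267       498.1599
  Σ                     97.6178       540.8738
P = 97.6178; Macaulay duration = 540.8738 / 97.6178 = 5.54073 half-year periods = 2.77036 years.
Modified duration = D_Mac / (1 + y) = 2.77036 / 1.037 = 2.67152 years.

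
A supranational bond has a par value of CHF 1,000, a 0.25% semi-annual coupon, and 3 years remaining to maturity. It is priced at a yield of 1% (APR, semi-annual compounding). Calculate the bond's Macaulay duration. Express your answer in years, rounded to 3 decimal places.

Periodic yield y = 0.005. Discount each cash flow and weight by its period:
  t   CF        PV=CF/(1+0.005)^t    t·PV
  1         1.25         1.2438         1.2438
  2         1.25         1.2376         2.4752
  3         1.25         1.2314         3.6943
  4         1.25         1.2253         4.9012
  5         1.25         1.2192         6.0961
  6     1,001.25       971.7312     5,830.3874
  Σ                    977.8886     5,848.7979
Price P = Σ PV = 977.8886.
Macaulay duration = Σ(t·PV) / P = 5,848.7979 / 977.8886 = 5.98105 half-year periods.
In years: 5.98105 / 2 = 2.99052 years.

2.991 years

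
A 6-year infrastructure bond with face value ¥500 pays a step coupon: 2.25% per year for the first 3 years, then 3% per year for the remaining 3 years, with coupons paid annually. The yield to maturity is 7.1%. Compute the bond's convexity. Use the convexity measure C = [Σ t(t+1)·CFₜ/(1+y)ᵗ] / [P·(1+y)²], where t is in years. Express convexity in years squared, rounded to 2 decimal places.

With y = 0.071:
  t   CF        PV=CF/(1+0.071)^t    t·PV        t(t+1)·PV
  1        11.25        10.5042        10.5042          21.0084
  2        11.25         9.8078        19.6157          58.8471
  3        11.25         9.1577        27.4730         109.8918
  4        15.00        11.4007        45.6030         228.0150
  5        15.00        10.6450        53.2248         319.3487
  6       515.00       341.2482     2,047.4894      14,332.4255
  Σ                    392.7636     2,203.9100      15,069.5365
P = 392.7636.
Convexity = Σ t(t+1)·PV / [P·(1+y)²] = 15,069.5365 / (392.7636 × 1.147041) = 33.44950.

33.45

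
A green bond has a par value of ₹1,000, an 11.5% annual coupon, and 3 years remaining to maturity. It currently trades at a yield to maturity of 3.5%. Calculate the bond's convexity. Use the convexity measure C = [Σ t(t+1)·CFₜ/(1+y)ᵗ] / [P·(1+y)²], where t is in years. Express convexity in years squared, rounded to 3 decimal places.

9.864

With y = 0.035:
  t   CF        PV=CF/(1+0.035)^t    t·PV        t(t+1)·PV
  1       115.00       111.1111       111.1111         222.2222
  2       115.00       107.3537       214.7075         644.1224
  3     1,115.00     1,005.6661     3,016.9984      12,067.9934
  Σ                  1,224.1310     3,342.8169      12,934.3380
P = 1,224.1310.
Convexity = Σ t(t+1)·PV / [P·(1+y)²] = 12,934.3380 / (1,224.1310 × 1.071225) = 9.86360.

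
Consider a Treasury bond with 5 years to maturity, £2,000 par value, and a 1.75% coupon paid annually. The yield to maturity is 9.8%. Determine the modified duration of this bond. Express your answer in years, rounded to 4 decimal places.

Periodic yield y = 0.098. First find Macaulay duration:
  t   CF        PV=CF/(1+0.098)^t    t·PV
  1        35.00        31.8761        31.8761
  2        35.00        29.0311        58.0622
  3        35.00        26.4400        79.3199
  4        35.00        24.0801        96.3205
  5     2,035.00     1,275.1249     6,375.6243
  Σ                  1,386.5522     6,641.2030
P = 1,386.5522; Macaulay duration = 6,641.2030 / 1,386.5522 = 4.78972 years.
Modified duration = D_Mac / (1 + y) = 4.78972 / 1.098 = 4.36223 years.

4.3622 years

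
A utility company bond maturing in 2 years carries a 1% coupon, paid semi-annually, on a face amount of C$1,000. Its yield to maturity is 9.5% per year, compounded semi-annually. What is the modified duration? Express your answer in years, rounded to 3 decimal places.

1.894 years

Periodic yield y = 0.0475. First find Macaulay duration:
  t   CF        PV=CF/(1+0.0475)^t    t·PV
  1         5.00         4.7733         4.7733
  2         5.00         4.5568         9.1136
  3         5.00         4.3502        13.0506
  4     1,005.00       834.7375     3,338.9501
  Σ                    848.4178     3,365.8876
P = 848.4178; Macaulay duration = 3,365.8876 / 848.4178 = 3.96725 half-year periods = 1.98363 years.
Modified duration = D_Mac / (1 + y) = 1.98363 / 1.0475 = 1.89368 years.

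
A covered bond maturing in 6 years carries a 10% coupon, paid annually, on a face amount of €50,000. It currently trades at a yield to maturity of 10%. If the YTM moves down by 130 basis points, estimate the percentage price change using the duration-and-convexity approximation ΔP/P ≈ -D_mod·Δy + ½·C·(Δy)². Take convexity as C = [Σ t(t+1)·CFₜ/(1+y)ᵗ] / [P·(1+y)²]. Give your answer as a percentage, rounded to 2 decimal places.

+5.88%

With y = 0.1:
  t   CF        PV=CF/(1+0.1)^t    t·PV        t(t+1)·PV
  1     5,000.00     4,545.4545     4,545.4545       9,090.9091
  2     5,000.00     4,132.2314     8,264.4628      24,793.3884
  3     5,000.00     3,756.5740    11,269.7220      45,078.8881
  4     5,000.00     3,415.0673    13,660.2691      68,301.3455
  5     5,000.00     3,104.6066    15,523.0331      93,138.1985
  6    55,000.00    31,046.0662   186,276.3969   1,303,934.7784
  Σ                 50,000.0000   239,539.3385   1,544,337.5080
P = 50,000.0000; D_Mac = 4.79079 yrs; D_mod = 4.35526 yrs; C = 25.52624.
Duration effect: -4.35526 × (-0.013) = +0.056618
Convexity effect: 0.5 × 25.52624 × (-0.013)² = +0.0021570
ΔP/P ≈ +0.056618 + 0.0021570 = +0.058775 = +5.8775%.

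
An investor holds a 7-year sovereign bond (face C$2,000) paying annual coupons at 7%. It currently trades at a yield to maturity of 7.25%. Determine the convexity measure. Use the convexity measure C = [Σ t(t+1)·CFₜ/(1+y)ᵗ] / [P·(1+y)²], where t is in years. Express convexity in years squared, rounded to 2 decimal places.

37.32

With y = 0.0725:
  t   CF        PV=CF/(1+0.0725)^t    t·PV        t(t+1)·PV
  1       140.00       130.5361       130.5361         261.0723
  2       140.00       121.7120       243.4240         730.2721
  3       140.00       113.4844       340.4532       1,361.8127
  4       140.00       105.8130       423.2518       2,116.2590
  5       140.00        98.6601       493.3005       2,959.8029
  6       140.00        91.9908       551.9446       3,863.6121
  7     2,140.00     1,311.0905     9,177.6334      73,421.0675
  Σ                  1,973.2868    11,360.5436      84,713.8985
P = 1,973.2868.
Convexity = Σ t(t+1)·PV / [P·(1+y)²] = 84,713.8985 / (1,973.2868 × 1.150256) = 37.32242.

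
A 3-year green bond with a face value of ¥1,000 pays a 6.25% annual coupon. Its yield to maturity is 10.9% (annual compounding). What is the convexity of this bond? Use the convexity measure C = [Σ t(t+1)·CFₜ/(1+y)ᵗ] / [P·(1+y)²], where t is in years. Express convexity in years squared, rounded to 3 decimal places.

8.960

With y = 0.109:
  t   CF        PV=CF/(1+0.109)^t    t·PV        t(t+1)·PV
  1        62.50        56.3571        56.3571         112.7142
  2        62.50        50.8179       101.6358         304.9075
  3     1,062.50       778.9943     2,336.9830       9,347.9320
  Σ                    886.1693     2,494.9759       9,765.5537
P = 886.1693.
Convexity = Σ t(t+1)·PV / [P·(1+y)²] = 9,765.5537 / (886.1693 × 1.229881) = 8.96019.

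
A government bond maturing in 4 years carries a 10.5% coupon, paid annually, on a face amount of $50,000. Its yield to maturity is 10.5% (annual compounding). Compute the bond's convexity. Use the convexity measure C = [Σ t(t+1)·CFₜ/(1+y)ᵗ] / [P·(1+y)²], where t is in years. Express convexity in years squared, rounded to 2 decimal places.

With y = 0.105:
  t   CF        PV=CF/(1+0.105)^t    t·PV        t(t+1)·PV
  1     5,250.00     4,751.1312     4,751.1312       9,502.2624
  2     5,250.00     4,299.6663     8,599.3325      25,797.9976
  3     5,250.00     3,891.1007    11,673.3021      46,693.2083
  4    55,250.00    37,058.1018   148,232.4073     741,162.0365
  Σ                 50,000.0000   173,256.1731     823,155.5048
P = 50,000.0000.
Convexity = Σ t(t+1)·PV / [P·(1+y)²] = 823,155.5048 / (50,000.0000 × 1.221025) = 13.48302.

13.48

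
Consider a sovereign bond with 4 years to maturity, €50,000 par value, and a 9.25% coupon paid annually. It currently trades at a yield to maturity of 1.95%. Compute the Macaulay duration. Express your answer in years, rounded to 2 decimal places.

3.58 years

Periodic yield y = 0.0195. Discount each cash flow and weight by its year:
  t   CF        PV=CF/(1+0.0195)^t    t·PV
  1     4,625.00     4,536.5375     4,536.5375
  2     4,625.00     4,449.7671     8,899.5341
  3     4,625.00     4,364.6563    13,093.9688
  4    54,625.00    50,564.1289   202,256.5155
  Σ                 63,915.0897   228,786.5559
Price P = Σ PV = 63,915.0897.
Macaulay duration = Σ(t·PV) / P = 228,786.5559 / 63,915.0897 = 3.57954 years.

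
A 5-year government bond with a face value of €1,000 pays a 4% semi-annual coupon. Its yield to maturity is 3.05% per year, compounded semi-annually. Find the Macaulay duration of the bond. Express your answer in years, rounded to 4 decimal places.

Periodic yield y = 0.01525. Discount each cash flow and weight by its period:
  t   CF        PV=CF/(1+0.01525)^t    t·PV
  1        20.00        19.6996        19.6996
  2        20.00        19.4037        38.8074
  3        20.00        19.1122        57.3366
  4        20.00        18.8251        75.3005
  5        20.00        18.5424        92.7118
  6        20.00        18.2638       109.5830
  7        20.00        17.9895       125.9265
  8        20.00        17.7193       141.7542
  9        20.00        17.4531       157.0781
  10    1,020.00       876.7387     8,767.3873
  Σ                  1,043.7474     9,585.5849
Price P = Σ PV = 1,043.7474.
Macaulay duration = Σ(t·PV) / P = 9,585.5849 / 1,043.7474 = 9.18382 half-year periods.
In years: 9.18382 / 2 = 4.59191 years.

4.5919 years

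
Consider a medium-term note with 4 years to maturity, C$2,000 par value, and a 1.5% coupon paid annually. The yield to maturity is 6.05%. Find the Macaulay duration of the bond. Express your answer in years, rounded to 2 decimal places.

3.90 years

Periodic yield y = 0.0605. Discount each cash flow and weight by its year:
  t   CF        PV=CF/(1+0.0605)^t    t·PV
  1        30.00        28.2885        28.2885
  2        30.00        26.6747        53.3494
  3        30.00        25.1530        75.4589
  4     2,030.00     1,604.9198     6,419.6794
  Σ                  1,685.0361     6,576.7763
Price P = Σ PV = 1,685.0361.
Macaulay duration = Σ(t·PV) / P = 6,576.7763 / 1,685.0361 = 3.90305 years.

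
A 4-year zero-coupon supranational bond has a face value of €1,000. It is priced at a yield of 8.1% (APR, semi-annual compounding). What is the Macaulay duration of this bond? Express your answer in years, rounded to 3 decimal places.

A zero-coupon bond has a single cash flow at maturity, so its Macaulay duration equals its maturity: 4 years.
(Equivalently: 8 semi-annual periods ÷ 2 = 4 years.)

4.000 years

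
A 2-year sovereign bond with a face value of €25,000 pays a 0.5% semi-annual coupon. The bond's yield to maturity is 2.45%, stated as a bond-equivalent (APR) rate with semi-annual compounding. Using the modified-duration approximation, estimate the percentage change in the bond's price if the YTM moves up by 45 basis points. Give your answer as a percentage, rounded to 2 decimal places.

-0.89%

Periodic yield y = 0.01225. Modified duration first:
  t   CF        PV=CF/(1+0.01225)^t    t·PV
  1        62.50        61.7436        61.7436
  2        62.50        60.9964       121.9929
  3        62.50        60.2583       180.7748
  4    25,062.50    23,871.1449    95,484.5794
  Σ                 24,054.1432    95,849.0907
P = 24,054.1432; D_Mac = 3.98472 half-year periods = 1.99236 yrs; D_mod = 1.99236/(1+0.01225) = 1.96825 yrs.
ΔP/P ≈ -D_mod · Δy = -1.96825 × (+0.0045) = -0.008857 = -0.8857%.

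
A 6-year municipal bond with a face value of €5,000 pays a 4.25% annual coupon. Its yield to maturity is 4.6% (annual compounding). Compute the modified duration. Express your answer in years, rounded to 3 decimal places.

Periodic yield y = 0.046. First find Macaulay duration:
  t   CF        PV=CF/(1+0.046)^t    t·PV
  1       212.50       203.1549       203.1549
  2       212.50       194.2207       388.4414
  3       212.50       185.6795       557.0384
  4       212.50       177.5138       710.0553
  5       212.50       169.7073       848.5365
  6     5,212.50     3,979.7516    23,878.5093
  Σ                  4,910.0277    26,585.7358
P = 4,910.0277; Macaulay duration = 26,585.7358 / 4,910.0277 = 5.41458 years.
Modified duration = D_Mac / (1 + y) = 5.41458 / 1.046 = 5.17646 years.

5.176 years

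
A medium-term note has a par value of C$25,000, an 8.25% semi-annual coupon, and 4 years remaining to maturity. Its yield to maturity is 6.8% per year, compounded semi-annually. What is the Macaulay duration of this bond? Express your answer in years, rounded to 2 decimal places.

3.50 years

Periodic yield y = 0.034. Discount each cash flow and weight by its period:
  t   CF        PV=CF/(1+0.034)^t    t·PV
  1     1,031.25       997.3404       997.3404
  2     1,031.25       964.5459     1,929.0917
  3     1,031.25       932.8297     2,798.4890
  4     1,031.25       902.1563     3,608.6254
  5     1,031.25       872.4916     4,362.4581
  6     1,031.25       843.8023     5,062.8141
  7     1,031.25       816.0564     5,712.3950
  8    26,031.25    19,921.8980   159,375.1843
  Σ                 26,251.1207   183,846.3980
Price P = Σ PV = 26,251.1207.
Macaulay duration = Σ(t·PV) / P = 183,846.3980 / 26,251.1207 = 7.00337 half-year periods.
In years: 7.00337 / 2 = 3.50169 years.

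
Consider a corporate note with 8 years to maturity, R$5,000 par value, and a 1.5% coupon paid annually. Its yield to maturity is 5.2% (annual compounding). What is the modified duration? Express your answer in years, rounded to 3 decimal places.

Periodic yield y = 0.052. First find Macaulay duration:
  t   CF        PV=CF/(1+0.052)^t    t·PV
  1        75.00        71.2928        71.2928
  2        75.00        67.7688       135.5376
  3        75.00        64.4190       193.2570
  4        75.00        61.2348       244.9392
  5        75.00        58.2080       291.0399
  6        75.00        55.3308       331.9847
  7        75.00        52.5958       368.1706
  8     5,075.00     3,383.0633    27,064.5067
  Σ                  3,813.9133    28,700.7285
P = 3,813.9133; Macaulay duration = 28,700.7285 / 3,813.9133 = 7.52527 years.
Modified duration = D_Mac / (1 + y) = 7.52527 / 1.052 = 7.15330 years.

7.153 years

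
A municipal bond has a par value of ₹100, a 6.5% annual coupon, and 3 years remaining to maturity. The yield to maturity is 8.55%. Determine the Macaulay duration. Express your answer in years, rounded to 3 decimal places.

Periodic yield y = 0.0855. Discount each cash flow and weight by its year:
  t   CF        PV=CF/(1+0.0855)^t    t·PV
  1         6.50         5.9880         5.9880
  2         6.50         5.5164        11.0327
  3       106.50        83.2645       249.7936
  Σ                     94.7689       266.8144
Price P = Σ PV = 94.7689.
Macaulay duration = Σ(t·PV) / P = 266.8144 / 94.7689 = 2.81542 years.

2.815 years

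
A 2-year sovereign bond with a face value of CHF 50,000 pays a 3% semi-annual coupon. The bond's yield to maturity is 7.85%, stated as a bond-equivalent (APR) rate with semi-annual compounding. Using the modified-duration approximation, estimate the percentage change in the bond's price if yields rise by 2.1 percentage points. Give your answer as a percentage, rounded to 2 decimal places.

Periodic yield y = 0.03925. Modified duration first:
  t   CF        PV=CF/(1+0.03925)^t    t·PV
  1       750.00       721.6743       721.6743
  2       750.00       694.4184     1,388.8367
  3       750.00       668.1918     2,004.5755
  4    50,750.00    43,506.6770   174,026.7081
  Σ                 45,590.9615   178,141.7946
P = 45,590.9615; D_Mac = 3.90739 half-year periods = 1.95370 yrs; D_mod = 1.95370/(1+0.03925) = 1.87991 yrs.
ΔP/P ≈ -D_mod · Δy = -1.87991 × (+0.021) = -0.039478 = -3.9478%.

-3.95%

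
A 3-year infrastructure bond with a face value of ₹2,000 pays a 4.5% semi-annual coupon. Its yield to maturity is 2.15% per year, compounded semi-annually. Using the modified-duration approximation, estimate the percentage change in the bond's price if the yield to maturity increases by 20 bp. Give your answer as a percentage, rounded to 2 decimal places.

Periodic yield y = 0.01075. Modified duration first:
  t   CF        PV=CF/(1+0.01075)^t    t·PV
  1        45.00        44.5214        44.5214
  2        45.00        44.0479        88.0958
  3        45.00        43.5794       130.7382
  4        45.00        43.1159       172.4636
  5        45.00        42.6573       213.2867
  6     2,045.00     1,917.9214    11,507.5286
  Σ                  2,135.8434    12,156.6343
P = 2,135.8434; D_Mac = 5.69173 half-year periods = 2.84586 yrs; D_mod = 2.84586/(1+0.01075) = 2.81560 yrs.
ΔP/P ≈ -D_mod · Δy = -2.81560 × (+0.002) = -0.005631 = -0.5631%.

-0.56%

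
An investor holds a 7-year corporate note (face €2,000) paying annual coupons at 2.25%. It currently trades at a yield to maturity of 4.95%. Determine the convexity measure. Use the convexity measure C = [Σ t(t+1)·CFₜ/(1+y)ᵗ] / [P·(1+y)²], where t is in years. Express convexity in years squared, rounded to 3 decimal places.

With y = 0.0495:
  t   CF        PV=CF/(1+0.0495)^t    t·PV        t(t+1)·PV
  1        45.00        42.8776        42.8776          85.7551
  2        45.00        40.8552        81.7105         245.1314
  3        45.00        38.9283       116.7848         467.1393
  4        45.00        37.0922       148.3689         741.8443
  5        45.00        35.3427       176.7137       1,060.2824
  6        45.00        33.6758       202.0548       1,414.3834
  7     2,045.00     1,458.1970    10,207.3793      81,659.0342
  Σ                  1,686.9689    10,975.8895      85,673.5700
P = 1,686.9689.
Convexity = Σ t(t+1)·PV / [P·(1+y)²] = 85,673.5700 / (1,686.9689 × 1.101450) = 46.10785.

46.108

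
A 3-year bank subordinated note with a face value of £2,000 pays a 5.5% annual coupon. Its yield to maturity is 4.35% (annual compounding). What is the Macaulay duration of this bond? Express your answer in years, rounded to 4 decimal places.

Periodic yield y = 0.0435. Discount each cash flow and weight by its year:
  t   CF        PV=CF/(1+0.0435)^t    t·PV
  1       110.00       105.4145       105.4145
  2       110.00       101.0201       202.0402
  3     2,110.00     1,856.9709     5,570.9127
  Σ                  2,063.4055     5,878.3673
Price P = Σ PV = 2,063.4055.
Macaulay duration = Σ(t·PV) / P = 5,878.3673 / 2,063.4055 = 2.84887 years.

2.8489 years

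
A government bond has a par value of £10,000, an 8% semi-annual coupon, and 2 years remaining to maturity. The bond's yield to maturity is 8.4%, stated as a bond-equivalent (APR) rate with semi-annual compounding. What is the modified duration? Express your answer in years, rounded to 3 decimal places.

Periodic yield y = 0.042. First find Macaulay duration:
  t   CF        PV=CF/(1+0.042)^t    t·PV
  1       400.00       383.8772       383.8772
  2       400.00       368.4042       736.8084
  3       400.00       353.5549     1,060.6646
  4    10,400.00     8,821.9068    35,287.6270
  Σ                  9,927.7430    37,468.9772
P = 9,927.7430; Macaulay duration = 37,468.9772 / 9,927.7430 = 3.77417 half-year periods = 1.88708 years.
Modified duration = D_Mac / (1 + y) = 1.88708 / 1.042 = 1.81102 years.

1.811 years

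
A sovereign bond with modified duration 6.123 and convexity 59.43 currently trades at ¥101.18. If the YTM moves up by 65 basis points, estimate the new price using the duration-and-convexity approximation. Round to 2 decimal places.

¥97.28

Duration effect: -D_mod·Δy = -6.123 × (+0.0065) = -0.0397995
Convexity effect: ½·C·(Δy)² = 0.5 × 59.43 × (0.0065)² = +0.00125545875
ΔP/P ≈ -0.0397995 + 0.00125545875 = -0.03854404125
New price ≈ 101.18 × (1 - 0.03854404125) = 97.280113906325.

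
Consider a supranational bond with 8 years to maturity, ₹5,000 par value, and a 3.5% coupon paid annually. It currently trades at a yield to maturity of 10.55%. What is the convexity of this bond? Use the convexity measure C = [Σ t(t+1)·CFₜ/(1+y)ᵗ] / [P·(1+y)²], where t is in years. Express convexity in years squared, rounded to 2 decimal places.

With y = 0.1055:
  t   CF        PV=CF/(1+0.1055)^t    t·PV        t(t+1)·PV
  1       175.00       158.2994       158.2994         316.5988
  2       175.00       143.1926       286.3852         859.1556
  3       175.00       129.5274       388.5823       1,554.3294
  4       175.00       117.1664       468.6656       2,343.3279
  5       175.00       105.9850       529.9249       3,179.5493
  6       175.00        95.8706       575.2238       4,026.5663
  7       175.00        86.7215       607.0506       4,856.4044
  8     5,175.00     2,319.7457    18,557.9656     167,021.6906
  Σ                  3,156.5087    21,572.0973     184,157.6223
P = 3,156.5087.
Convexity = Σ t(t+1)·PV / [P·(1+y)²] = 184,157.6223 / (3,156.5087 × 1.222130) = 47.73811.

47.74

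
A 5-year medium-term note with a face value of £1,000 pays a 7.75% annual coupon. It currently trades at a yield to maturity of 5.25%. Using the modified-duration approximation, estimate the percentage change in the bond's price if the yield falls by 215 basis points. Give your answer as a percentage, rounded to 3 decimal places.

+8.922%

Periodic yield y = 0.0525. Modified duration first:
  t   CF        PV=CF/(1+0.0525)^t    t·PV
  1        77.50        73.6342        73.6342
  2        77.50        69.9612       139.9225
  3        77.50        66.4715       199.4145
  4        77.50        63.1558       252.6232
  5     1,077.50       834.2702     4,171.3512
  Σ                  1,107.4930     4,836.9456
P = 1,107.4930; D_Mac = 4.36747 yrs; D_mod = 4.36747/(1+0.0525) = 4.14962 yrs.
ΔP/P ≈ -D_mod · Δy = -4.14962 × (-0.0215) = +0.089217 = +8.9217%.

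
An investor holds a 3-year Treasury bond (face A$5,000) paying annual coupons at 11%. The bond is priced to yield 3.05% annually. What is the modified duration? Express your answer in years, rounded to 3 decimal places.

Periodic yield y = 0.0305. First find Macaulay duration:
  t   CF        PV=CF/(1+0.0305)^t    t·PV
  1       550.00       533.7215       533.7215
  2       550.00       517.9248     1,035.8496
  3     5,550.00     5,071.6467    15,214.9402
  Σ                  6,123.2930    16,784.5113
P = 6,123.2930; Macaulay duration = 16,784.5113 / 6,123.2930 = 2.74109 years.
Modified duration = D_Mac / (1 + y) = 2.74109 / 1.0305 = 2.65996 years.

2.660 years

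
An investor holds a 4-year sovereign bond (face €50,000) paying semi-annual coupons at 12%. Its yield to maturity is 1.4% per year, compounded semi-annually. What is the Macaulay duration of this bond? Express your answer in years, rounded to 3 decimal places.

3.417 years

Periodic yield y = 0.007. Discount each cash flow and weight by its period:
  t   CF        PV=CF/(1+0.007)^t    t·PV
  1     3,000.00     2,979.1460     2,979.1460
  2     3,000.00     2,958.4369     5,916.8738
  3     3,000.00     2,937.8718     8,813.6155
  4     3,000.00     2,917.4497    11,669.7987
  5     3,000.00     2,897.1695    14,485.8474
  6     3,000.00     2,877.0303    17,262.1816
  7     3,000.00     2,857.0311    19,999.2174
  8    53,000.00    50,123.3518   400,986.8145
  Σ                 70,547.4870   482,113.4949
Price P = Σ PV = 70,547.4870.
Macaulay duration = Σ(t·PV) / P = 482,113.4949 / 70,547.4870 = 6.83389 half-year periods.
In years: 6.83389 / 2 = 3.41694 years.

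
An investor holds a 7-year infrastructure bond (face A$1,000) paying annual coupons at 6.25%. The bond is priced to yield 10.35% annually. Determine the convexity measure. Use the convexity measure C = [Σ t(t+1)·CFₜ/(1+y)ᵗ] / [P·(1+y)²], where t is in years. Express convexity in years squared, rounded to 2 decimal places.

With y = 0.1035:
  t   CF        PV=CF/(1+0.1035)^t    t·PV        t(t+1)·PV
  1        62.50        56.6380        56.6380         113.2759
  2        62.50        51.3258       102.6515         307.9545
  3        62.50        46.5118       139.5354         558.1414
  4        62.50        42.1493       168.5973         842.9866
  5        62.50        38.1960       190.9802       1,145.8812
  6        62.50        34.6135       207.6812       1,453.7686
  7     1,062.50       533.2398     3,732.6788      29,861.4301
  Σ                    802.6742     4,598.7623      34,283.4384
P = 802.6742.
Convexity = Σ t(t+1)·PV / [P·(1+y)²] = 34,283.4384 / (802.6742 × 1.217712) = 35.07522.

35.08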